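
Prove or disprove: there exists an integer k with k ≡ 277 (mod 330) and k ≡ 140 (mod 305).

gcd(330, 305) = 5. If k ≡ 277 (mod 330) and k ≡ 140 (mod 305), then k ≡ 277 (mod 5) and k ≡ 140 (mod 5).
But 277 mod 5 = 2 while 140 mod 5 = 0, a contradiction.
So no integer satisfies both congruences.

No, no such integer exists.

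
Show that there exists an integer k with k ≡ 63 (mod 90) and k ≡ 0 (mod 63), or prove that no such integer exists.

k = 63

The moduli are not coprime: gcd(90, 63) = 9. Compatibility requires 9 ∣ (0 − 63) = -63, which holds, so solutions exist.
The smallest candidate k = 63 works directly: 63 ≡ 0 (mod 63).
Verify: 63 = 0·90 + 63 and 63 = 1·63 + 0. ✓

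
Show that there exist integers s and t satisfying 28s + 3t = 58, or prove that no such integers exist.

s = 1, t = 10

Since gcd(28, 3) = 1, every integer is an integer combination of 28 and 3.
Euclidean algorithm: 28 = 9·3 + 1, 3 = 3·1 + 0.
Back-substituting, 1 = 28 − 9·3; that is, 28·1 + 3·(-9) = 1.
Scaling by 58 gives the particular solution (s, t) = (58, -522).
Subtracting 19·3 from s and adding 19·28 to t gives the tidier solution (1, 10).
Indeed 28·1 + 3·10 = 28 + 30 = 58.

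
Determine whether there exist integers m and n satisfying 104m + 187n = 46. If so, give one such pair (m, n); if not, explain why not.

Since gcd(104, 187) = 1, every integer is an integer combination of 104 and 187.
Euclidean algorithm: 187 = 1·104 + 83, 104 = 1·83 + 21, 83 = 3·21 + 20, 21 = 1·20 + 1, 20 = 20·1 + 0.
Back-substituting, 1 = 21 − 1·20 = 21 − (83 − 3·21) = −83 + 4·21 = −83 + 4·(104 − 1·83) = 4·104 − 5·83 = 4·104 − 5·(187 − 1·104) = −5·187 + 9·104; that is, 104·9 + 187·(-5) = 1.
Scaling by 46 gives the particular solution (m, n) = (414, -230).
Shifting by a multiple of (187, −104) keeps it a solution: m = 414 − 2·187 = 40, n = -230 + 2·104 = -22.
Check: 104·40 + 187·(-22) = 4160 − 4114 = 46. ✓

m = 40, n = -22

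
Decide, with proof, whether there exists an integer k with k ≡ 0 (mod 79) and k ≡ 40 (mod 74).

k = 632

Since 79 and 74 share no common factor, CRT says the pair of congruences has a solution (unique mod 5846).
Any solution of the first congruence is k = 0 + 79t; substituting into the second, 79t ≡ 40 − 0 ≡ 40 (mod 74).
79 ≡ 5 (mod 74), so this reads 5t ≡ 40 (mod 74). Note 5·15 = 75 ≡ 1 (mod 74) (as 75 − 1 = 1·74), so 5⁻¹ ≡ 15.
Therefore t ≡ 15·40 = 600 ≡ 8 (mod 74).
With t = 8: k = 0 + 79·8 = 632.
Check: 632 mod 79 = 0, 632 mod 74 = 40. ✓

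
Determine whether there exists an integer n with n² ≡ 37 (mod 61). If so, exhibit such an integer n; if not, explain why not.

61 is prime, so by Euler's criterion 37 is a square mod 61 iff 37^((61−1)/2) = 37^30 ≡ 1 (mod 61).
Repeated squaring mod 61: 37^2 = 1369 ≡ 27; 37^4 ≡ 27² = 729 ≡ 58; 37^8 ≡ 58² = 3364 ≡ 9; 37^16 ≡ 9² = 81 ≡ 20.
Since 30 = 16 + 8 + 4 + 2, 37^30 ≡ 20 · 9 · 58 · 27; multiplying out mod 61: 20·9 = 180 ≡ 58, then 58·58 = 3364 ≡ 9, then 9·27 = 243 ≡ 60. Thus 37^30 ≡ 60 ≡ −1 (mod 61).
By Euler's criterion 37 is a quadratic non-residue mod 61: no n satisfies n² ≡ 37 (mod 61).

No such integer exists.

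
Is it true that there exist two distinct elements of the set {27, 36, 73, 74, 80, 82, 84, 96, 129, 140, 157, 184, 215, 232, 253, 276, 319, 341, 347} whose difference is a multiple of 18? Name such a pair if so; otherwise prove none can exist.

73 and 253 are such a pair.

Reduce each element mod 18: 27↦9, 36↦0, 73↦1, 74↦2, 80↦8, 82↦10, 84↦12, 96↦6, 129↦3, 140↦14, 157↦13, 184↦4, 215↦17, 232↦16, 253↦1, 276↦6, 319↦13, 341↦17, 347↦5. The residue 1 repeats (at 73 and 253), and 253 − 73 = 180 = 10·18.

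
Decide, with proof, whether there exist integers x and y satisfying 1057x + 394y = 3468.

x = 278, y = -737

1057 and 394 are coprime, so 1057x + 394y ranges over all of ℤ.
Euclidean algorithm: 1057 = 2·394 + 269, 394 = 1·269 + 125, 269 = 2·125 + 19, 125 = 6·19 + 11, 19 = 1·11 + 8, 11 = 1·8 + 3, 8 = 2·3 + 2, 3 = 1·2 + 1, 2 = 2·1 + 0.
Working back up the chain: 1 = 3 − 1·2 = 3 − (8 − 2·3) = −8 + 3·3 = −8 + 3·(11 − 1·8) = 3·11 − 4·8 = 3·11 − 4·(19 − 1·11) = −4·19 + 7·11 = −4·19 + 7·(125 − 6·19) = 7·125 − 46·19 = 7·125 − 46·(269 − 2·125) = −46·269 + 99·125 = −46·269 + 99·(394 − 1·269) = 99·394 − 145·269 = 99·394 − 145·(1057 − 2·394) = −145·1057 + 389·394. So 1057·(-145) + 394·389 = 1.
Times 3468: 1057·(-502860) + 394·1349052 = 3468, so (-502860, 1349052) solves it.
Adding 1277·394 to x and subtracting 1277·1057 from y gives the tidier solution (278, -737).
Indeed 1057·278 + 394·(-737) = 293846 − 290378 = 3468.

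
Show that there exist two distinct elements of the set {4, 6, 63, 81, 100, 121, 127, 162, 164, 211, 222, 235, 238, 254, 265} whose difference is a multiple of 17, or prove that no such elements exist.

No, no such pair exists.

Reduce each element modulo 17: 4↦4, 6↦6, 63↦12, 81↦13, 100↦15, 121↦2, 127↦8, 162↦9, 164↦11, 211↦7, 222↦1, 235↦14, 238↦0, 254↦16, 265↦10.
No residue repeats among the 15 elements, so no pair has difference ≡ 0 (mod 17).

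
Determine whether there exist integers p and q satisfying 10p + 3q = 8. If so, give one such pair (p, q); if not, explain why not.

10 and 3 are coprime, so 10p + 3q ranges over all of ℤ.
Euclidean algorithm: 10 = 3·3 + 1, 3 = 3·1 + 0.
Back-substituting, 1 = 10 − 3·3; that is, 10·1 + 3·(-3) = 1.
Scaling by 8 gives the particular solution (p, q) = (8, -24).
Shifting by a multiple of (3, −10) keeps it a solution: p = 8 − 2·3 = 2, q = -24 + 2·10 = -4.
Check: 10·2 + 3·(-4) = 20 − 12 = 8. ✓

p = 2, q = -4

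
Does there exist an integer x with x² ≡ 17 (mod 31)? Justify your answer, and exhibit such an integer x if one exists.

There is no such integer.

31 is prime, so by Euler's criterion 17 is a square mod 31 iff 17^((31−1)/2) = 17^15 ≡ 1 (mod 31).
Squaring successively (mod 31): 17^2 = 289 ≡ 10; 17^4 ≡ 10² = 100 ≡ 7; 17^8 ≡ 7² = 49 ≡ 18.
Since 15 = 8 + 4 + 2 + 1, 17^15 ≡ 18 · 7 · 10 · 17; multiplying out mod 31: 18·7 = 126 ≡ 2, then 2·10 = 20 ≡ 20, then 20·17 = 340 ≡ 30. Thus 17^15 ≡ 30 ≡ −1 (mod 31).
By Euler's criterion 17 is a quadratic non-residue mod 31: no x satisfies x² ≡ 17 (mod 31).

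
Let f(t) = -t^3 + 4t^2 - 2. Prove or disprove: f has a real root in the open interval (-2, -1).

No.

f(-2) = 22 and f(-1) = 3, both positive, so a sign-change argument is unavailable; we show f keeps this sign on the whole interval.
Substitute t = -1 − u, where 0 < u < 1 on the interval. Expanding, f(-1 − u) = u^3 + 7u^2 + 11u + 3.
The nonzero coefficients here are all positive, so for u > 0 every term is positive (or zero), and the constant term 3 is strictly positive.
So f is strictly positive on (-2, -1); no root exists in the interval.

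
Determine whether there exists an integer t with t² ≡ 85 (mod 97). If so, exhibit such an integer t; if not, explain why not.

Take t = 45. Then 45² = 2025 = 20·97 + 85, so 45² ≡ 85 (mod 97).

t = 45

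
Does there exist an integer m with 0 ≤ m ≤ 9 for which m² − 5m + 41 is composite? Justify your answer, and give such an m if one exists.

At m = 8: 8² − 5·8 + 41 = 65 = 5·13, which is composite.

m = 8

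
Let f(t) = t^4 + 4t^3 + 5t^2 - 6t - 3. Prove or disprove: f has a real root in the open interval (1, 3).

No such root exists.

The endpoint values f(1) = 1 and f(3) = 213 are both positive. Claim: f(t) > 0 for every t in (1, 3).
Substitute t = 1 + u, where 0 < u < 2 on the interval. Expanding, f(1 + u) = u^4 + 8u^3 + 23u^2 + 20u + 1.
The nonzero coefficients here are all positive, so for u > 0 every term is positive (or zero), and the constant term 1 is strictly positive.
Therefore f(t) > 0 throughout (1, 3), and f has no zero there.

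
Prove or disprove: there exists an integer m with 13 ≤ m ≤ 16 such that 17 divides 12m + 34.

No such integer m in that range exists.

The values of 12m + 34 for m = 13, 14, 15, 16 are 190, 202, 214, 226; reduced mod 17 these are 3, 15, 10, 5.
The residue 0 does not occur, so no m in [13, 16] makes 12m + 34 a multiple of 17.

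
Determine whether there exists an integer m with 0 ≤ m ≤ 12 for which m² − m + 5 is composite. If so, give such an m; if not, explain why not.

At m = 10: 10² − 10 + 5 = 95 = 5·19, which is composite.

m = 10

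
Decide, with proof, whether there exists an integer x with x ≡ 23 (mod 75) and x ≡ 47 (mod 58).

x = 4223

Since 75 and 58 share no common factor, CRT says the pair of congruences has a solution (unique mod 4350).
Any solution of the first congruence is x = 23 + 75t; substituting into the second, 75t ≡ 47 − 23 ≡ 24 (mod 58).
75 ≡ 17 (mod 58), so this reads 17t ≡ 24 (mod 58). Invert 17 mod 58 by the Euclidean algorithm: 58 = 3·17 + 7, 17 = 2·7 + 3, 7 = 2·3 + 1, 3 = 3·1 + 0; back-substituting, 1 = 7 − 2·3 = 7 − 2·(17 − 2·7) = −2·17 + 5·7 = −2·17 + 5·(58 − 3·17) = 5·58 − 17·17. Hence 17·(-17) ≡ 1, so 17⁻¹ ≡ -17 ≡ 41 (mod 58).
Multiplying by 41: t ≡ 41·24 = 984 ≡ 56 (mod 58).
Taking t = 56 gives x = 23 + 75·56 = 4223.
Check: 4223 mod 75 = 23, 4223 mod 58 = 47. ✓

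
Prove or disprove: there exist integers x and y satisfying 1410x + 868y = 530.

gcd(1410, 868) = 2, and 2 divides 530, so integer solutions exist.
Dividing through by 2 reduces the equation to 705x + 434y = 265.
Dividing repeatedly: 705 = 1·434 + 271, 434 = 1·271 + 163, 271 = 1·163 + 108, 163 = 1·108 + 55, 108 = 1·55 + 53, 55 = 1·53 + 2, 53 = 26·2 + 1, 2 = 2·1 + 0.
Working back up the chain: 1 = 53 − 26·2 = 53 − 26·(55 − 1·53) = −26·55 + 27·53 = −26·55 + 27·(108 − 1·55) = 27·108 − 53·55 = 27·108 − 53·(163 − 1·108) = −53·163 + 80·108 = −53·163 + 80·(271 − 1·163) = 80·271 − 133·163 = 80·271 − 133·(434 − 1·271) = −133·434 + 213·271 = −133·434 + 213·(705 − 1·434) = 213·705 − 346·434. So 705·213 + 434·(-346) = 1.
Times 265: 705·56445 + 434·(-91690) = 265, so (56445, -91690) solves it.
Shifting by a multiple of (434, −705) keeps it a solution: x = 56445 − 130·434 = 25, y = -91690 + 130·705 = -40.
Check: 1410·25 + 868·(-40) = 35250 − 34720 = 530. ✓

x = 25, y = -40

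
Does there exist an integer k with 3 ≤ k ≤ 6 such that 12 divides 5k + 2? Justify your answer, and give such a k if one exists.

No such integer k in that range exists.

The values of 5k + 2 for k = 3, 4, 5, 6 are 17, 22, 27, 32; reduced mod 12 these are 5, 10, 3, 8.
None is 0, so 12 never divides 5k + 2 on this range.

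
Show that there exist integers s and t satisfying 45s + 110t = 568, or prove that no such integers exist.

There are no such integers.

gcd(45, 110) = 5, so every integer of the form 45s + 110t is a multiple of 5.
But 568 is not a multiple of 5 (it leaves remainder 3).
Hence no integers s, t satisfy the equation.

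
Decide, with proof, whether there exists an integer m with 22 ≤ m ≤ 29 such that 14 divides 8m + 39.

There is no such integer m in that range.

At m = 22, 8·22 + 39 = 215 ≡ 5 (mod 14), and each step in m adds 8, giving residues 5, 13, 7, 1, 9, 3, 11, 5 for m = 22, 23, …, 29.
The residue 0 does not occur, so no m in [22, 29] makes 8m + 39 a multiple of 14.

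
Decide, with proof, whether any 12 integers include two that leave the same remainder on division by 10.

Yes, this is always true.

There are exactly 10 possible remainders on division by 10.
Since 12 > 10, two of the 12 integers must share a residue class by the pigeonhole principle; call them a and b.
That is, a and b leave the same remainder on division by 10, as claimed.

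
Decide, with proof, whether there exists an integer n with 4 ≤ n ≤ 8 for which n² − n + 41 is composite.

The values for n = 4, 5, …, 8 are 53, 61, 71, 83, 97, and each of these is prime.
So no value in the range makes the expression composite.

No, no such integer n in that range exists.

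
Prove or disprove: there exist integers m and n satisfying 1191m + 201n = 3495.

m = 35, n = -190

Since gcd(1191, 201) = 3 and 3495 = 3·1165, Bézout's identity guarantees a solution.
Dividing through by 3 reduces the equation to 397m + 67n = 1165.
Run the Euclidean algorithm on 397 and 67: 397 = 5·67 + 62, 67 = 1·62 + 5, 62 = 12·5 + 2, 5 = 2·2 + 1, 2 = 2·1 + 0.
Unwinding: 1 = 5 − 2·2 = 5 − 2·(62 − 12·5) = −2·62 + 25·5 = −2·62 + 25·(67 − 1·62) = 25·67 − 27·62 = 25·67 − 27·(397 − 5·67) = −27·397 + 160·67, i.e. 397·(-27) + 67·160 = 1.
Scaling by 1165 gives the particular solution (m, n) = (-31455, 186400).
The general solution is m = -31455 + 67k, n = 186400 − 397k; taking k = 470 gives the smaller pair m = 35, n = -190.
Indeed 1191·35 + 201·(-190) = 41685 − 38190 = 3495.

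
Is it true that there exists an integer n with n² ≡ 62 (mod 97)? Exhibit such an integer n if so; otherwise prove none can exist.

n = 81

n = 81 works: 81² = 6561, and 6561 − 62 = 6499 = 67·97.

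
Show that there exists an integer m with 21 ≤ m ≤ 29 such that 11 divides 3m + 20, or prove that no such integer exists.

No, no such integer m in that range exists.

For m = 21, 22, …, 29 the values of 3m + 20 modulo 11 are 6, 9, 1, 4, 7, 10, 2, 5, 8 respectively.
The residue 0 does not occur, so no m in [21, 29] makes 3m + 20 a multiple of 11.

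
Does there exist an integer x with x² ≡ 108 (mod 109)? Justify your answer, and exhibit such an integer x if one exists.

Take x = 33. Then 33² = 1089 = 9·109 + 108, so 33² ≡ 108 (mod 109).

x = 33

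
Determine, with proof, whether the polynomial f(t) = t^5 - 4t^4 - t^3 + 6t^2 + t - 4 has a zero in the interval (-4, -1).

f(-4) = -1896 and f(-1) = -3, both negative, so a sign-change argument is unavailable; we show f keeps this sign on the whole interval.
Substitute t = -1 − u, where 0 < u < 3 on the interval. Expanding, f(-1 − u) = -u^5 - 9u^4 - 25u^3 - 25u^2 - 7u - 3.
All 6 nonzero coefficients of this polynomial in u are negative; hence for u > 0 the value is a sum of negative terms (the constant -3 among them).
So f is strictly negative on (-4, -1); no root exists in the interval.

No such root exists.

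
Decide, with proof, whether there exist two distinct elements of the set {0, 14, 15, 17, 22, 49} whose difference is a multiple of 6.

Two integers differ by a multiple of 6 exactly when they have the same residue mod 6. The residues are 0↦0, 14↦2, 15↦3, 17↦5, 22↦4, 49↦1.
These 6 residues are pairwise different, hence no difference of two elements is divisible by 6.

There is no such pair.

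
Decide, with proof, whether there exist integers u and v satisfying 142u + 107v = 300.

u = 85, v = -110

142 and 107 are coprime, so 142u + 107v ranges over all of ℤ.
Euclidean algorithm: 142 = 1·107 + 35, 107 = 3·35 + 2, 35 = 17·2 + 1, 2 = 2·1 + 0.
Working back up the chain: 1 = 35 − 17·2 = 35 − 17·(107 − 3·35) = −17·107 + 52·35 = −17·107 + 52·(142 − 1·107) = 52·142 − 69·107. So 142·52 + 107·(-69) = 1.
Multiplying through by 300: u = 52·300 = 15600, v = (-69)·300 = -20700 is a solution.
Subtracting 145·107 from u and adding 145·142 to v gives the tidier solution (85, -110).
Check: 142·85 + 107·(-110) = 12070 − 11770 = 300. ✓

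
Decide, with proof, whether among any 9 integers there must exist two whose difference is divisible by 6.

There are exactly 6 possible remainders on division by 6.
Placing 9 integers into 6 classes, some class receives at least two — say a and b.
Their difference a − b is then a multiple of 6.

Yes.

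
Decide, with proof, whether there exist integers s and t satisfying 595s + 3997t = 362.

Both 595 and 3997 are divisible by gcd(595, 3997) = 7, hence so is any combination 595s + 3997t.
However 362 leaves remainder 5 on division by 7.
Hence no integers s, t satisfy the equation.

No such integers exist.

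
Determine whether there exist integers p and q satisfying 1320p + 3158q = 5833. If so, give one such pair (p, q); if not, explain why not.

Any value of 1320p + 3158q is a multiple of gcd(1320, 3158) = 2.
But 5833 is not a multiple of 2 (it leaves remainder 1).
Therefore 1320p + 3158q = 5833 has no solution in integers.

There are no such integers.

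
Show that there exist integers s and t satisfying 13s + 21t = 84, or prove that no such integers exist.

s = 0, t = 4

13 and 21 are coprime, so 13s + 21t ranges over all of ℤ.
Run the Euclidean algorithm on 21 and 13: 21 = 1·13 + 8, 13 = 1·8 + 5, 8 = 1·5 + 3, 5 = 1·3 + 2, 3 = 1·2 + 1, 2 = 2·1 + 0.
Back-substituting, 1 = 3 − 1·2 = 3 − (5 − 1·3) = −5 + 2·3 = −5 + 2·(8 − 1·5) = 2·8 − 3·5 = 2·8 − 3·(13 − 1·8) = −3·13 + 5·8 = −3·13 + 5·(21 − 1·13) = 5·21 − 8·13; that is, 13·(-8) + 21·5 = 1.
Scaling by 84 gives the particular solution (s, t) = (-672, 420).
Adding 32·21 to s and subtracting 32·13 from t gives the tidier solution (0, 4).
Indeed 13·0 + 21·4 = 0 + 84 = 84.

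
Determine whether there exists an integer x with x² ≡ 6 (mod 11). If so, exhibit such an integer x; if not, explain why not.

No such integer exists.

Computing x² mod 11 for x = 0, 1, …, 5 (enough, by the symmetry x ↦ 11 − x) gives 0, 1, 4, 9, 5, 3.
The set of squares mod 11 is therefore {0, 1, 3, 4, 5, 9}, which does not contain 6.
Hence no integer x has x² ≡ 6 (mod 11).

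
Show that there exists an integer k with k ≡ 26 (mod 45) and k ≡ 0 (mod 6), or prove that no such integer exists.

Reduce both congruences modulo 3, which divides 45 and 6: they say k ≡ 26 (mod 3) and k ≡ 0 (mod 3).
These are incompatible: 26 − 0 = 26 is not divisible by 3.
Hence the system has no solution.

No, no such integer exists.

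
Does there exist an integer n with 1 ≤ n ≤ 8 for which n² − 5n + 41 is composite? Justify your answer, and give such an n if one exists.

At n = 8: 8² − 5·8 + 41 = 65 = 5·13, which is composite.

n = 8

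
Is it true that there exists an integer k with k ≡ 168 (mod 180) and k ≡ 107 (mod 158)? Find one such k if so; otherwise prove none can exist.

Both moduli are multiples of 2 = gcd(180, 158), so any solution would satisfy k ≡ 168 and k ≡ 107 modulo 2 simultaneously.
But 168 mod 2 = 0 while 107 mod 2 = 1, a contradiction.
Therefore no such k exists.

No such integer exists.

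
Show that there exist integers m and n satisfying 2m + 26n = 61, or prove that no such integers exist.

gcd(2, 26) = 2, so every integer of the form 2m + 26n is a multiple of 2.
But 61 = 2·30 + 1, so 2 ∤ 61.
Therefore 2m + 26n = 61 has no solution in integers.

There are no such integers.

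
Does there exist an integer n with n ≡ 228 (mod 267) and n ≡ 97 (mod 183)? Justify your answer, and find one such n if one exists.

Reduce both congruences modulo 3, which divides 267 and 183: they say n ≡ 228 (mod 3) and n ≡ 97 (mod 3).
However 228 ≡ 0 and 97 ≡ 1 (mod 3), and 0 ≠ 1.
So no integer satisfies both congruences.

No, no such integer exists.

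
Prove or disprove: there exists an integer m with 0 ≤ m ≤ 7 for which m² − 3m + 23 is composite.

At m = 5: 5² − 3·5 + 23 = 33 = 3·11, which is composite.

m = 5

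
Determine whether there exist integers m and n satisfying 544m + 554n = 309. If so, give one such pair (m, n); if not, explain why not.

Any value of 544m + 554n is a multiple of gcd(544, 554) = 2.
However 309 leaves remainder 1 on division by 2.
So the equation is unsolvable over ℤ.

No, no such integers exist.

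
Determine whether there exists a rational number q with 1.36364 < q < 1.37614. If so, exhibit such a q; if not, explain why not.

q = 11/8

Scale by 8: the interval becomes (10.90912, 11.00912), which contains the integer 11.
Hence 11/8 is a rational number with 1.36364 < 11/8 < 1.37614.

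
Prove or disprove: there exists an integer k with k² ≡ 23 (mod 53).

Apply Euler's criterion with the prime 53: 23 is a quadratic residue iff 23^26 ≡ 1 (mod 53), and a non-residue iff it is ≡ −1.
Squaring successively (mod 53): 23^2 = 529 ≡ 52; 23^4 ≡ 52² = 2704 ≡ 1; 23^8 ≡ 1² = 1 ≡ 1; 23^16 ≡ 1² = 1 ≡ 1.
Since 26 = 16 + 8 + 2, 23^26 ≡ 1 · 1 · 52; multiplying out mod 53: 1·1 = 1 ≡ 1, then 1·52 = 52 ≡ 52. Thus 23^26 ≡ 52 ≡ −1 (mod 53).
By Euler's criterion 23 is a quadratic non-residue mod 53: no k satisfies k² ≡ 23 (mod 53).

No such integer exists.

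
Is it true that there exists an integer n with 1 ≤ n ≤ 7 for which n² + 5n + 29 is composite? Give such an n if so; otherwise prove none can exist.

At n = 1: 1² + 5·1 + 29 = 35 = 5·7, which is composite.

n = 1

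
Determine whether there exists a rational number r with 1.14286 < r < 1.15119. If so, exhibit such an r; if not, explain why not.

Look for a denominator N such that an integer falls strictly between N·1.14286 and N·1.15119. N = 20 works: 20·1.14286 = 22.85720 < 23 < 23.02380 = 20·1.15119.
Hence 23/20 is a rational number with 1.14286 < 23/20 < 1.15119.

r = 23/20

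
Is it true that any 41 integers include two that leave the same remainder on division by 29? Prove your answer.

Partition the integers by their residue mod 29; there are 29 classes.
Since 41 > 29, two of the 41 integers must share a residue class by the pigeonhole principle; call them a and b.
That is, a and b leave the same remainder on division by 29, as claimed.

Yes, this is always true.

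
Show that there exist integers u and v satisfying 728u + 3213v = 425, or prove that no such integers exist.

Any value of 728u + 3213v is a multiple of gcd(728, 3213) = 7.
However 425 leaves remainder 5 on division by 7.
So the equation is unsolvable over ℤ.

There are no such integers.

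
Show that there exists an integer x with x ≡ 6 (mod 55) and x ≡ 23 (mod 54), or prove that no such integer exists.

x = 941

Since 55 and 54 share no common factor, CRT says the pair of congruences has a solution (unique mod 2970).
Any solution of the first congruence is x = 6 + 55t; substituting into the second, 55t ≡ 23 − 6 ≡ 17 (mod 54).
55 ≡ 1 (mod 54), so this reads 1t ≡ 17 (mod 54). So t ≡ 17 (mod 54).
With t = 17: x = 6 + 55·17 = 941.
Check: 941 mod 55 = 6, 941 mod 54 = 23. ✓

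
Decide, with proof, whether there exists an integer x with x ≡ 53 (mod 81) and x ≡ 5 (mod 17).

x = 1025

The moduli 81 and 17 are coprime, so by the Chinese Remainder Theorem a unique solution modulo 1377 exists.
Any solution of the first congruence is x = 53 + 81t; substituting into the second, 81t ≡ 5 − 53 ≡ 3 (mod 17).
81 ≡ 13 (mod 17), so this reads 13t ≡ 3 (mod 17). Invert 13 mod 17 by the Euclidean algorithm: 17 = 1·13 + 4, 13 = 3·4 + 1, 4 = 4·1 + 0; back-substituting, 1 = 13 − 3·4 = 13 − 3·(17 − 1·13) = −3·17 + 4·13. Hence 13·4 ≡ 1, so 13⁻¹ ≡ 4 (mod 17).
Multiplying by 4: t ≡ 4·3 = 12 (mod 17).
Taking t = 12 gives x = 53 + 81·12 = 1025.
Verify: 1025 = 12·81 + 53 and 1025 = 60·17 + 5. ✓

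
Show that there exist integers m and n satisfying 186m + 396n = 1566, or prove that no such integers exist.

m = 51, n = -20

Every value of 186m + 396n is a multiple of gcd(186, 396) = 6; since 6 ∣ 1566, solutions exist.
Dividing through by 6 reduces the equation to 31m + 66n = 261.
Run the Euclidean algorithm on 66 and 31: 66 = 2·31 + 4, 31 = 7·4 + 3, 4 = 1·3 + 1, 3 = 3·1 + 0.
Back-substituting, 1 = 4 − 1·3 = 4 − (31 − 7·4) = −31 + 8·4 = −31 + 8·(66 − 2·31) = 8·66 − 17·31; that is, 31·(-17) + 66·8 = 1.
Times 261: 31·(-4437) + 66·2088 = 261, so (-4437, 2088) solves it.
Adding 68·66 to m and subtracting 68·31 from n gives the tidier solution (51, -20).
Check: 186·51 + 396·(-20) = 9486 − 7920 = 1566. ✓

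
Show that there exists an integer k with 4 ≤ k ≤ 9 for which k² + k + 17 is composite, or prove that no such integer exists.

The values for k = 4, 5, …, 9 are 37, 47, 59, 73, 89, 107, and each of these is prime.
So no value in the range makes the expression composite.

No such integer k in that range exists.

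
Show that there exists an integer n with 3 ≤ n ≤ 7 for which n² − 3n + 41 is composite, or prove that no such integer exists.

n = 7

At n = 7: 7² − 3·7 + 41 = 69 = 3·23, which is composite.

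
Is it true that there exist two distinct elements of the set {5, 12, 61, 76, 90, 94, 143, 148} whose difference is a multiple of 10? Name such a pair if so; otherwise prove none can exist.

Two integers differ by a multiple of 10 exactly when they have the same residue mod 10. The residues are 5↦5, 12↦2, 61↦1, 76↦6, 90↦0, 94↦4, 143↦3, 148↦8.
These 8 residues are pairwise different, hence no difference of two elements is divisible by 10.

There is no such pair.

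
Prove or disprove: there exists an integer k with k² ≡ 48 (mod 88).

k = 20

Take k = 20. Then 20² = 400 = 4·88 + 48, so 20² ≡ 48 (mod 88).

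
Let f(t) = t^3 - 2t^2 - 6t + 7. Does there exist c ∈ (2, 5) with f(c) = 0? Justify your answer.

f(2) = -5 and f(5) = 52, which have opposite signs.
f is continuous everywhere (it is a polynomial), in particular on [2, 5].
By the Intermediate Value Theorem f must vanish at some point of (2, 5).

Yes, such a c exists.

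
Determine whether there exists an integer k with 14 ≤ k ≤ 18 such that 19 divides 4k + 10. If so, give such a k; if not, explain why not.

At k = 14, 4·14 + 10 = 66 ≡ 9 (mod 19), and each step in k adds 4, giving residues 9, 13, 17, 2, 6 for k = 14, 15, …, 18.
Since 0 is absent from this list, 19 ∤ 4k + 10 for every k with 14 ≤ k ≤ 18.

No, no such integer k in that range exists.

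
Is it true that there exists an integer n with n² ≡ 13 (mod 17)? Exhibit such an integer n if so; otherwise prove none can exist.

Take n = 9. Then 9² = 81 = 4·17 + 13, so 9² ≡ 13 (mod 17).

n = 9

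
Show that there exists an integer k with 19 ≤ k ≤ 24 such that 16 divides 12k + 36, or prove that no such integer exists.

k = 21

For k = 19, 20 the values 264, 276 are not multiples of 16. Try k = 21: 12·21 + 36 = 288 = 18·16, which is divisible by 16.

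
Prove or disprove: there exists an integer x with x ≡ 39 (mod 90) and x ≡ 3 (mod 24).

gcd(90, 24) = 6. A simultaneous solution exists iff 39 ≡ 3 (mod 6); here 39 mod 6 = 3 = 3 mod 6, so it does.
Step through x = 39, 39 + 90, 39 + 2·90, …: the values 39, 129, 219 reduce mod 24 to 15, 9, 3. The value 219 hits 3.
Check: 219 mod 90 = 39, 219 mod 24 = 3. ✓

x = 219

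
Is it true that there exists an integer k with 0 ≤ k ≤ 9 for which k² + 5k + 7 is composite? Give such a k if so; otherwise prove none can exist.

At k = 9: 9² + 5·9 + 7 = 133 = 7·19, which is composite.

k = 9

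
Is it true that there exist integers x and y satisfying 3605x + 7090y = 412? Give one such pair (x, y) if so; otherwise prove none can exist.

Any value of 3605x + 7090y is a multiple of gcd(3605, 7090) = 5.
But 412 = 5·82 + 2, so 5 ∤ 412.
So the equation is unsolvable over ℤ.

No such integers exist.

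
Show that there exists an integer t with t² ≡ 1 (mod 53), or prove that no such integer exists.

t = 1

Take t = 1. Then 1² = 1, and since 0 ≤ 1 < 53 this is already reduced: 1² ≡ 1 (mod 53).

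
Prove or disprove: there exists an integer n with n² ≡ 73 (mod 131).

There is no such integer.

131 is prime, so by Euler's criterion 73 is a square mod 131 iff 73^((131−1)/2) = 73^65 ≡ 1 (mod 131).
Squaring successively (mod 131): 73^2 = 5329 ≡ 89; 73^4 ≡ 89² = 7921 ≡ 61; 73^8 ≡ 61² = 3721 ≡ 53; 73^16 ≡ 53² = 2809 ≡ 58; 73^32 ≡ 58² = 3364 ≡ 89; 73^64 ≡ 89² = 7921 ≡ 61.
Since 65 = 64 + 1, 73^65 ≡ 61 · 73; multiplying out mod 131: 61·73 = 4453 ≡ 130. Thus 73^65 ≡ 130 ≡ −1 (mod 131).
By Euler's criterion 73 is a quadratic non-residue mod 131: no n satisfies n² ≡ 73 (mod 131).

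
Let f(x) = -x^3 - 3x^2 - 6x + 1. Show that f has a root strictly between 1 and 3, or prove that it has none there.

f(1) = -9 and f(3) = -71, both negative.
The derivative f'(x) = -3x^2 - 6x - 6 is a quadratic with discriminant (-6)² − 4·(-3)·(-6) = -36 < 0; it never vanishes, so it is always negative (sign of the leading coefficient).
Hence f is strictly decreasing on ℝ, and in particular on [1, 3]. A strictly monotone function with same-sign endpoint values stays negative on the whole interval, so f has no zero in (1, 3).

No.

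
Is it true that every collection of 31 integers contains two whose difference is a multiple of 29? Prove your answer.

Yes.

Partition the integers by their residue mod 29; there are 29 classes.
Since 31 > 29, two of the 31 integers must share a residue class by the pigeonhole principle; call them a and b.
Their difference a − b is then a multiple of 29.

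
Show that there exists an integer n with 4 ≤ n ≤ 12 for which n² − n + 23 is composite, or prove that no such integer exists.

At n = 9: 9² − 9 + 23 = 95 = 5·19, which is composite.

n = 9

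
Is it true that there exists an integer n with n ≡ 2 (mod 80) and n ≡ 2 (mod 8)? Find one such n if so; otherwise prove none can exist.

gcd(80, 8) = 8. A simultaneous solution exists iff 2 ≡ 2 (mod 8); here 2 mod 8 = 2 = 2 mod 8, so it does.
In fact n = 2 itself already satisfies 2 mod 8 = 2.
Indeed 2 ≡ 2 (mod 80) and 2 ≡ 2 (mod 8).

n = 2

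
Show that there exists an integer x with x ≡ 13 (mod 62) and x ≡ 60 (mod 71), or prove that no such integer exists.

gcd(62, 71) = 1, so the Chinese Remainder Theorem guarantees exactly one residue class mod 4402 satisfying both.
Any solution of the first congruence is x = 13 + 62t; substituting into the second, 62t ≡ 60 − 13 ≡ 47 (mod 71).
Note 62·63 = 3906 ≡ 1 (mod 71) (as 3906 − 1 = 55·71), so 62⁻¹ ≡ 63.
Therefore t ≡ 63·47 = 2961 ≡ 50 (mod 71).
With t = 50: x = 13 + 62·50 = 3113.
Check: 3113 mod 62 = 13, 3113 mod 71 = 60. ✓

x = 3113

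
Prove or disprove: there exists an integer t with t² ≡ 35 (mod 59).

t = 25

t = 25 works: 25² = 625, and 625 − 35 = 590 = 10·59.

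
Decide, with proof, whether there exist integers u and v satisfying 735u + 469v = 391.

gcd(735, 469) = 7, so every integer of the form 735u + 469v is a multiple of 7.
But 391 = 7·55 + 6, so 7 ∤ 391.
Hence no integers u, v satisfy the equation.

No such integers exist.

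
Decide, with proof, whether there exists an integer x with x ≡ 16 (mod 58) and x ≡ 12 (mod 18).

The moduli are not coprime: gcd(58, 18) = 2. Compatibility requires 2 ∣ (12 − 16) = -4, which holds, so solutions exist.
Put x = 16 + 58t, so we need 58t ≡ 14 (mod 18), equivalently (divide by 2) 29t ≡ 7 (mod 9).
29 ≡ 2 (mod 9), so this reads 2t ≡ 7 (mod 9). Note 2·5 = 10 ≡ 1 (mod 9) (as 10 − 1 = 1·9), so 2⁻¹ ≡ 5.
Therefore t ≡ 5·7 = 35 ≡ 8 (mod 9).
Then x = 16 + 58·8 = 480.
Indeed 480 ≡ 16 (mod 58) and 480 ≡ 12 (mod 18).

x = 480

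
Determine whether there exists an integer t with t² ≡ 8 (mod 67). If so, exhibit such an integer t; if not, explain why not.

There is no such integer.

67 is prime, so by Euler's criterion 8 is a square mod 67 iff 8^((67−1)/2) = 8^33 ≡ 1 (mod 67).
Repeated squaring mod 67: 8^2 = 64 ≡ 64; 8^4 ≡ 64² = 4096 ≡ 9; 8^8 ≡ 9² = 81 ≡ 14; 8^16 ≡ 14² = 196 ≡ 62; 8^32 ≡ 62² = 3844 ≡ 25.
Since 33 = 32 + 1, 8^33 ≡ 25 · 8; multiplying out mod 67: 25·8 = 200 ≡ 66. Thus 8^33 ≡ 66 ≡ −1 (mod 67).
By Euler's criterion 8 is a quadratic non-residue mod 67: no t satisfies t² ≡ 8 (mod 67).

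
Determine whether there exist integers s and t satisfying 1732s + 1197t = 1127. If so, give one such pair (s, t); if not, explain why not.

1732 and 1197 are coprime, so 1732s + 1197t ranges over all of ℤ.
Dividing repeatedly: 1732 = 1·1197 + 535, 1197 = 2·535 + 127, 535 = 4·127 + 27, 127 = 4·27 + 19, 27 = 1·19 + 8, 19 = 2·8 + 3, 8 = 2·3 + 2, 3 = 1·2 + 1, 2 = 2·1 + 0.
Back-substituting, 1 = 3 − 1·2 = 3 − (8 − 2·3) = −8 + 3·3 = −8 + 3·(19 − 2·8) = 3·19 − 7·8 = 3·19 − 7·(27 − 1·19) = −7·27 + 10·19 = −7·27 + 10·(127 − 4·27) = 10·127 − 47·27 = 10·127 − 47·(535 − 4·127) = −47·535 + 198·127 = −47·535 + 198·(1197 − 2·535) = 198·1197 − 443·535 = 198·1197 − 443·(1732 − 1·1197) = −443·1732 + 641·1197; that is, 1732·(-443) + 1197·641 = 1.
Scaling by 1127 gives the particular solution (s, t) = (-499261, 722407).
Adding 418·1197 to s and subtracting 418·1732 from t gives the tidier solution (1085, -1569).
Check: 1732·1085 + 1197·(-1569) = 1879220 − 1878093 = 1127. ✓

s = 1085, t = -1569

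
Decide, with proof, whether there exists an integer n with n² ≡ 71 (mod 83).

83 is prime, so by Euler's criterion 71 is a square mod 83 iff 71^((83−1)/2) = 71^41 ≡ 1 (mod 83).
Repeated squaring mod 83: 71^2 = 5041 ≡ 61; 71^4 ≡ 61² = 3721 ≡ 69; 71^8 ≡ 69² = 4761 ≡ 30; 71^16 ≡ 30² = 900 ≡ 70; 71^32 ≡ 70² = 4900 ≡ 3.
Since 41 = 32 + 8 + 1, 71^41 ≡ 3 · 30 · 71; multiplying out mod 83: 3·30 = 90 ≡ 7, then 7·71 = 497 ≡ 82. Thus 71^41 ≡ 82 ≡ −1 (mod 83).
By Euler's criterion 71 is a quadratic non-residue mod 83: no n satisfies n² ≡ 71 (mod 83).

No, no such integer exists.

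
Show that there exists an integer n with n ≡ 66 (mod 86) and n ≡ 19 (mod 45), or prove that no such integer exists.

gcd(86, 45) = 1, so the Chinese Remainder Theorem guarantees exactly one residue class mod 3870 satisfying both.
Write n = 66 + 86t and require 66 + 86t ≡ 19 (mod 45), i.e. 86t ≡ 43 (mod 45).
86 ≡ 41 (mod 45), so this reads 41t ≡ 43 (mod 45). Invert 41 mod 45 by the Euclidean algorithm: 45 = 1·41 + 4, 41 = 10·4 + 1, 4 = 4·1 + 0; back-substituting, 1 = 41 − 10·4 = 41 − 10·(45 − 1·41) = −10·45 + 11·41. Hence 41·11 ≡ 1, so 41⁻¹ ≡ 11 (mod 45).
Therefore t ≡ 11·43 = 473 ≡ 23 (mod 45).
Taking t = 23 gives n = 66 + 86·23 = 2044.
Check: 2044 mod 86 = 66, 2044 mod 45 = 19. ✓

n = 2044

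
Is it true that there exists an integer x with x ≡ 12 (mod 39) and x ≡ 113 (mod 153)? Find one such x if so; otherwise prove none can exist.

Both moduli are multiples of 3 = gcd(39, 153), so any solution would satisfy x ≡ 12 and x ≡ 113 modulo 3 simultaneously.
These are incompatible: 12 − 113 = -101 is not divisible by 3.
Therefore no such x exists.

No, no such integer exists.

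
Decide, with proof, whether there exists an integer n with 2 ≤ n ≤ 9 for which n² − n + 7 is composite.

n = 7

At n = 7: 7² − 7 + 7 = 49 = 7·7, which is composite.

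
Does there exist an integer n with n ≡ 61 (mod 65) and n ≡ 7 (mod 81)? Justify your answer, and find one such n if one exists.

gcd(65, 81) = 1, so the Chinese Remainder Theorem guarantees exactly one residue class mod 5265 satisfying both.
Any solution of the first congruence is n = 61 + 65t; substituting into the second, 65t ≡ 7 − 61 ≡ 27 (mod 81).
Note 65·5 = 325 ≡ 1 (mod 81) (as 325 − 1 = 4·81), so 65⁻¹ ≡ 5.
Therefore t ≡ 5·27 = 135 ≡ 54 (mod 81).
Taking t = 54 gives n = 61 + 65·54 = 3571.
Verify: 3571 = 54·65 + 61 and 3571 = 44·81 + 7. ✓

n = 3571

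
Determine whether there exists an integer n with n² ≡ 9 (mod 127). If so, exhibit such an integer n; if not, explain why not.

n = 124

n = 124 works: 124² = 15376, and 15376 − 9 = 15367 = 121·127.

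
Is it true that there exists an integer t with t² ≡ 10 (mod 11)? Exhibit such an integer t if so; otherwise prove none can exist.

No, no such integer exists.

Since (11 − t)² ≡ t² (mod 11), it suffices to square t = 0, 1, …, 5: the residues are 0, 1, 4, 9, 5, 3.
So the quadratic residues mod 11 are {0, 1, 3, 4, 5, 9}, and 10 is not among them.
Hence no integer t has t² ≡ 10 (mod 11).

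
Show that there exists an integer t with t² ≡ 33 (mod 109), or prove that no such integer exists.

Apply Euler's criterion with the prime 109: 33 is a quadratic residue iff 33^54 ≡ 1 (mod 109), and a non-residue iff it is ≡ −1.
Squaring successively (mod 109): 33^2 = 1089 ≡ 108; 33^4 ≡ 108² = 11664 ≡ 1; 33^8 ≡ 1² = 1 ≡ 1; 33^16 ≡ 1² = 1 ≡ 1; 33^32 ≡ 1² = 1 ≡ 1.
Since 54 = 32 + 16 + 4 + 2, 33^54 ≡ 1 · 1 · 1 · 108; multiplying out mod 109: 1·1 = 1 ≡ 1, then 1·1 = 1 ≡ 1, then 1·108 = 108 ≡ 108. Thus 33^54 ≡ 108 ≡ −1 (mod 109).
By Euler's criterion 33 is a quadratic non-residue mod 109: no t satisfies t² ≡ 33 (mod 109).

No such integer exists.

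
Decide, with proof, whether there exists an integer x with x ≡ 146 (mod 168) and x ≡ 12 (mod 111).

Both moduli are multiples of 3 = gcd(168, 111), so any solution would satisfy x ≡ 146 and x ≡ 12 modulo 3 simultaneously.
However 146 ≡ 2 and 12 ≡ 0 (mod 3), and 2 ≠ 0.
Therefore no such x exists.

No, no such integer exists.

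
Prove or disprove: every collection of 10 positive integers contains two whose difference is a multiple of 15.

No; for instance {9, 10, 11, 12, 13, 14, 15, 16, 17, 18} is a counterexample.

Try 10 consecutive integers, 9, 10, …, 18. Their remainders mod 15 are 9, 10, 11, 12, 13, 14, 0, 1, 2, 3 — pairwise different, as any 10 ≤ 15 consecutive integers have distinct residues.
The differences between them range over 1, …, 9, none of which is divisible by 15.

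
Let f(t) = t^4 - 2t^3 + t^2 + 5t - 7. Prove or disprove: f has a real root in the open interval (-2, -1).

Yes, f has a root in the interval.

f(-2) = 19 and f(-1) = -8, which have opposite signs.
As a polynomial, f is continuous on every closed interval.
By the Intermediate Value Theorem f must vanish at some point of (-2, -1).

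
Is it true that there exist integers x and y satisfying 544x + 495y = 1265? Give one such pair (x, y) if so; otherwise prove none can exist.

x = 440, y = -481

Since gcd(544, 495) = 1, every integer is an integer combination of 544 and 495.
Dividing repeatedly: 544 = 1·495 + 49, 495 = 10·49 + 5, 49 = 9·5 + 4, 5 = 1·4 + 1, 4 = 4·1 + 0.
Working back up the chain: 1 = 5 − 1·4 = 5 − (49 − 9·5) = −49 + 10·5 = −49 + 10·(495 − 10·49) = 10·495 − 101·49 = 10·495 − 101·(544 − 1·495) = −101·544 + 111·495. So 544·(-101) + 495·111 = 1.
Multiplying through by 1265: x = (-101)·1265 = -127765, y = 111·1265 = 140415 is a solution.
Adding 259·495 to x and subtracting 259·544 from y gives the tidier solution (440, -481).
Indeed 544·440 + 495·(-481) = 239360 − 238095 = 1265.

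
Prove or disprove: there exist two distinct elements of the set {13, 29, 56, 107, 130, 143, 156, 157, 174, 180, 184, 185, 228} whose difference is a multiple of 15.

Two integers differ by a multiple of 15 exactly when they have the same residue mod 15. The residues are 13↦13, 29↦14, 56↦11, 107↦2, 130↦10, 143↦8, 156↦6, 157↦7, 174↦9, 180↦0, 184↦4, 185↦5, 228↦3.
These 13 residues are pairwise different, hence no difference of two elements is divisible by 15.

No such pair exists.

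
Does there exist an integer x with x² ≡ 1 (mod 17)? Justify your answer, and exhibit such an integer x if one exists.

x = 16 works: 16² = 256, and 256 − 1 = 255 = 15·17.

x = 16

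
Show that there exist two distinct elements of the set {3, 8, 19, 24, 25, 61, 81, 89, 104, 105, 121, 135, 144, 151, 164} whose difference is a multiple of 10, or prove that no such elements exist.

The pair (19, 89) works.

Reduce each element mod 10: 3↦3, 8↦8, 19↦9, 24↦4, 25↦5, 61↦1, 81↦1, 89↦9, 104↦4, 105↦5, 121↦1, 135↦5, 144↦4, 151↦1, 164↦4. The residue 9 repeats (at 19 and 89), and 89 − 19 = 70 = 7·10.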